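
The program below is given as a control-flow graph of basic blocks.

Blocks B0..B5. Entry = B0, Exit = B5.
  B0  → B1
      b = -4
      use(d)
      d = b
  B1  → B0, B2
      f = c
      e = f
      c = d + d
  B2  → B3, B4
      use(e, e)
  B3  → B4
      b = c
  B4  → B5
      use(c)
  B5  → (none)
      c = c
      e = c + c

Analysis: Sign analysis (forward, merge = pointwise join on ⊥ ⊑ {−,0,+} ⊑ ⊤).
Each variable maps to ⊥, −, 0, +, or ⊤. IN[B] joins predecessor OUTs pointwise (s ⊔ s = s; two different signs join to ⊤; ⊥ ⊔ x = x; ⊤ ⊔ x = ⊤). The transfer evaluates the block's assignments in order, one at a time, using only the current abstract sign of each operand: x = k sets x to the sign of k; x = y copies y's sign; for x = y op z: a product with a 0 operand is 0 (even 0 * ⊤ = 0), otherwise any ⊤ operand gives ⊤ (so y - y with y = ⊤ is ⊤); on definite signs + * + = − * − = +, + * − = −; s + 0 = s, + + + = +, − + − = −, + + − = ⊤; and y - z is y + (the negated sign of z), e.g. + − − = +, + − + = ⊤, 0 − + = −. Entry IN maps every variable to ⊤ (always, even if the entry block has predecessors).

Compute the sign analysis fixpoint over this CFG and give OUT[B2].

Answer: {a: ⊤, b: -, c: -, d: -, e: ⊤, f: ⊤}

Derivation:
Per-block solution:
  B0:  IN=(all ⊤)  OUT={b:-, d:-; rest ⊤}
  B1:  IN={b:-, d:-; rest ⊤}  OUT={b:-, c:-, d:-; rest ⊤}
  B2:  IN={b:-, c:-, d:-; rest ⊤}  OUT={b:-, c:-, d:-; rest ⊤}
  B3:  IN={b:-, c:-, d:-; rest ⊤}  OUT={b:-, c:-, d:-; rest ⊤}
  B4:  IN={b:-, c:-, d:-; rest ⊤}  OUT={b:-, c:-, d:-; rest ⊤}
  B5:  IN={b:-, c:-, d:-; rest ⊤}  OUT={b:-, c:-, d:-, e:-; rest ⊤}

Merge at B2: IN[B2] = OUT[B1] = {a: ⊤, b: -, c: -, d: -, e: ⊤, f: ⊤}
Applying B2's transfer function to that IN value gives OUT[B2] (row B2 above).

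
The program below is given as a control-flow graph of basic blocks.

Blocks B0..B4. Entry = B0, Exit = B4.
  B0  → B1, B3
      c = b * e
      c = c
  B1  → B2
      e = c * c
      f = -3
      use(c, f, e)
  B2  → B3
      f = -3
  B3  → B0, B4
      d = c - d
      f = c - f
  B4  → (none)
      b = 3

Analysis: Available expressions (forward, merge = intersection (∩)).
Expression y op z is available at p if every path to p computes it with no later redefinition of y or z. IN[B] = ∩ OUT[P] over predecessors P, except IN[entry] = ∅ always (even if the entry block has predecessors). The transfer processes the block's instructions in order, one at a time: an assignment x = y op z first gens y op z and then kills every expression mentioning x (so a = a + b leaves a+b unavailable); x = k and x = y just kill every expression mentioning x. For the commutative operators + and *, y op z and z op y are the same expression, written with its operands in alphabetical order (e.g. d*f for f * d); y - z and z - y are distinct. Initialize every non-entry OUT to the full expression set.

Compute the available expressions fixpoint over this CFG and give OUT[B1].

Fixpoint table:
  B0: | IN={} | OUT={b*e}
  B1: | IN={b*e} | OUT={c*c}
  B2: | IN={c*c} | OUT={c*c}
  B3: | IN={} | OUT={}
  B4: | IN={} | OUT={}

Merge at B1: IN[B1] = OUT[B0] = {b*e}
Applying B1's transfer function to that IN value gives OUT[B1] (row B1 above).

Answer: {c*c}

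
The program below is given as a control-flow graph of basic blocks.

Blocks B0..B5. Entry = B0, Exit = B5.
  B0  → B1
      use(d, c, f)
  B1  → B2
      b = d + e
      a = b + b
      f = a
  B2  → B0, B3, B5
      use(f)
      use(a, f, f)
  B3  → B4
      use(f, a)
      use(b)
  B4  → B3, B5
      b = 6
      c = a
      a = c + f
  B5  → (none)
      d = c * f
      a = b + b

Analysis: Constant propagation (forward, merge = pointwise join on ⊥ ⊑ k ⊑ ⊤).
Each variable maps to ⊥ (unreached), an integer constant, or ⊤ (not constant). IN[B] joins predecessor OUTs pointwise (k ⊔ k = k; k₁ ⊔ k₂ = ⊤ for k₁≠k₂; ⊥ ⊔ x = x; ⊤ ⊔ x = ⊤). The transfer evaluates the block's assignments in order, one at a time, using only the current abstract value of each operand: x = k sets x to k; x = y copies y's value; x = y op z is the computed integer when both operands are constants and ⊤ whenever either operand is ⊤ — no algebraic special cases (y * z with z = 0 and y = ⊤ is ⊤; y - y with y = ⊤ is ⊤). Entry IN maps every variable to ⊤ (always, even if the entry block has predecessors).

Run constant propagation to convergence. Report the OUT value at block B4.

Fixpoint table:
  B0:   IN=(all ⊤)   OUT=(all ⊤)
  B1:   IN=(all ⊤)   OUT=(all ⊤)
  B2:   IN=(all ⊤)   OUT=(all ⊤)
  B3:   IN=(all ⊤)   OUT=(all ⊤)
  B4:   IN=(all ⊤)   OUT={b:6; rest ⊤}
  B5:   IN=(all ⊤)   OUT=(all ⊤)

Merge at B4: IN[B4] = OUT[B3] = {a: ⊤, b: ⊤, c: ⊤, d: ⊤, e: ⊤, f: ⊤}
Applying B4's transfer function to that IN value gives OUT[B4] (row B4 above).

Answer: {a: ⊤, b: 6, c: ⊤, d: ⊤, e: ⊤, f: ⊤}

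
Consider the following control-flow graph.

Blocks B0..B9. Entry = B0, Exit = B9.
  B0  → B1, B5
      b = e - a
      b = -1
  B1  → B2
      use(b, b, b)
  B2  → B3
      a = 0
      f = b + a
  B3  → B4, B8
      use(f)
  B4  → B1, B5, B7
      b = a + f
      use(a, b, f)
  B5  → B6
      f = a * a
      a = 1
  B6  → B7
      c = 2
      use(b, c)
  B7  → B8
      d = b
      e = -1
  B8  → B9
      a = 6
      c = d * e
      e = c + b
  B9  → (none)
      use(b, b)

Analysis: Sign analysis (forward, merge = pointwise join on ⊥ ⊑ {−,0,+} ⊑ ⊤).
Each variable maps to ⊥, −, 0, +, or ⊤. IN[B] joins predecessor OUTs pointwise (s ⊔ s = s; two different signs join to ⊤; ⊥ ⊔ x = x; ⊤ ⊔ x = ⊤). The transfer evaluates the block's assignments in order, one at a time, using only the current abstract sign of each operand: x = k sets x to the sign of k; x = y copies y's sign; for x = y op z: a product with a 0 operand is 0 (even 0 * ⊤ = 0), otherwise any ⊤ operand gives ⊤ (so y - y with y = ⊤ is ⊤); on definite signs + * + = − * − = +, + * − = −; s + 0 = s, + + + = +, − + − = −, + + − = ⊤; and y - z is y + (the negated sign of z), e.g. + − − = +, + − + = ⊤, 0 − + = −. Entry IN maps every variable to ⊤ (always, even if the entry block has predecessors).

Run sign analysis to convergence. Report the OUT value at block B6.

Answer: {a: +, b: -, c: +, d: ⊤, e: ⊤, f: ⊤}

Trace:
Fixpoint table:
  B0: | IN=(all ⊤) | OUT={b:-; rest ⊤}
  B1: | IN={b:-; rest ⊤} | OUT={b:-; rest ⊤}
  B2: | IN={b:-; rest ⊤} | OUT={a:0, b:-, f:-; rest ⊤}
  B3: | IN={a:0, b:-, f:-; rest ⊤} | OUT={a:0, b:-, f:-; rest ⊤}
  B4: | IN={a:0, b:-, f:-; rest ⊤} | OUT={a:0, b:-, f:-; rest ⊤}
  B5: | IN={b:-; rest ⊤} | OUT={a:+, b:-; rest ⊤}
  B6: | IN={a:+, b:-; rest ⊤} | OUT={a:+, b:-, c:+; rest ⊤}
  B7: | IN={b:-; rest ⊤} | OUT={b:-, d:-, e:-; rest ⊤}
  B8: | IN={b:-; rest ⊤} | OUT={a:+, b:-; rest ⊤}
  B9: | IN={a:+, b:-; rest ⊤} | OUT={a:+, b:-; rest ⊤}

Merge at B6: IN[B6] = OUT[B5] = {a: +, b: -, c: ⊤, d: ⊤, e: ⊤, f: ⊤}
Applying B6's transfer function to that IN value gives OUT[B6] (row B6 above).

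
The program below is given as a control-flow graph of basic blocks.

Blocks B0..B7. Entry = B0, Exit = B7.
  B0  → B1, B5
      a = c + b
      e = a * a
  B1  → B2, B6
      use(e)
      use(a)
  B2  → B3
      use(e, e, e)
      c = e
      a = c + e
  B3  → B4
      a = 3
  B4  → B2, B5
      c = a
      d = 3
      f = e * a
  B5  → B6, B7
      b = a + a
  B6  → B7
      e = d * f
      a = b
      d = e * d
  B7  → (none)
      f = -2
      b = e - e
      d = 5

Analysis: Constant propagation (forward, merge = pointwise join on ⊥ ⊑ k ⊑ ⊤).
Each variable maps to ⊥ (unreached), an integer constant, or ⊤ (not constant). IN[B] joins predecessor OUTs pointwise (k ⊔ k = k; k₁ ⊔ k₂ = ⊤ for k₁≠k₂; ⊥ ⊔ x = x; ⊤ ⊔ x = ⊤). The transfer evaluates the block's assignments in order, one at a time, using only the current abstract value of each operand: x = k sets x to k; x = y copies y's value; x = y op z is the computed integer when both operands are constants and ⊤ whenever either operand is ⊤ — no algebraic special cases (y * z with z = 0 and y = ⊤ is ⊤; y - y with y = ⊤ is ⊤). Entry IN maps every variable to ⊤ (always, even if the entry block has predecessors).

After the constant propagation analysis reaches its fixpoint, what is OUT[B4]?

Per-block solution:
  B0:   IN=(all ⊤)   OUT=(all ⊤)
  B1:   IN=(all ⊤)   OUT=(all ⊤)
  B2:   IN=(all ⊤)   OUT=(all ⊤)
  B3:   IN=(all ⊤)   OUT={a:3; rest ⊤}
  B4:   IN={a:3; rest ⊤}   OUT={a:3, c:3, d:3; rest ⊤}
  B5:   IN=(all ⊤)   OUT=(all ⊤)
  B6:   IN=(all ⊤)   OUT=(all ⊤)
  B7:   IN=(all ⊤)   OUT={d:5, f:-2; rest ⊤}

Merge at B4: IN[B4] = OUT[B3] = {a: 3, b: ⊤, c: ⊤, d: ⊤, e: ⊤, f: ⊤}
Applying B4's transfer function to that IN value gives OUT[B4] (row B4 above).

Answer: {a: 3, b: ⊤, c: 3, d: 3, e: ⊤, f: ⊤}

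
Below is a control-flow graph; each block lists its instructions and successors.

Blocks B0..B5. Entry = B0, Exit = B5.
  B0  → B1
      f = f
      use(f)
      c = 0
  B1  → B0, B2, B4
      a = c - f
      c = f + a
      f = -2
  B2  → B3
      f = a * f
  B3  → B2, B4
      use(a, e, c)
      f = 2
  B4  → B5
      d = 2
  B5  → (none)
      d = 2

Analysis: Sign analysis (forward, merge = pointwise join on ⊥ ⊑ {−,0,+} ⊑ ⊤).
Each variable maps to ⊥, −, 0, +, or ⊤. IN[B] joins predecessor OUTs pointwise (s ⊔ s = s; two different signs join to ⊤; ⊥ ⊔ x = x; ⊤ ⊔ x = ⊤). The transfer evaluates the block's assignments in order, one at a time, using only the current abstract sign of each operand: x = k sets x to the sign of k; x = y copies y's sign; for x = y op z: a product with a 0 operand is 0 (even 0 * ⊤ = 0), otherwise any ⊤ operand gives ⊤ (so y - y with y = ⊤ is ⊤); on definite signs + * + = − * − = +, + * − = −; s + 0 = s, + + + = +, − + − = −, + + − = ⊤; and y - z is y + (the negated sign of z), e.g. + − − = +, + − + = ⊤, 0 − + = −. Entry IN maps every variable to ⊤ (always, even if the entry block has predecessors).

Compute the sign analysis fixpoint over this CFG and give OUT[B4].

Answer: {a: ⊤, b: ⊤, c: ⊤, d: +, e: ⊤, f: ⊤}

Trace:
Fixpoint table:
  B0: | IN=(all ⊤) | OUT={c:0; rest ⊤}
  B1: | IN={c:0; rest ⊤} | OUT={f:-; rest ⊤}
  B2: | IN=(all ⊤) | OUT=(all ⊤)
  B3: | IN=(all ⊤) | OUT={f:+; rest ⊤}
  B4: | IN=(all ⊤) | OUT={d:+; rest ⊤}
  B5: | IN={d:+; rest ⊤} | OUT={d:+; rest ⊤}

Merge at B4: IN[B4] = OUT[B1] ⊔ OUT[B3] = {a: ⊤, b: ⊤, c: ⊤, d: ⊤, e: ⊤, f: ⊤}
Applying B4's transfer function to that IN value gives OUT[B4] (row B4 above).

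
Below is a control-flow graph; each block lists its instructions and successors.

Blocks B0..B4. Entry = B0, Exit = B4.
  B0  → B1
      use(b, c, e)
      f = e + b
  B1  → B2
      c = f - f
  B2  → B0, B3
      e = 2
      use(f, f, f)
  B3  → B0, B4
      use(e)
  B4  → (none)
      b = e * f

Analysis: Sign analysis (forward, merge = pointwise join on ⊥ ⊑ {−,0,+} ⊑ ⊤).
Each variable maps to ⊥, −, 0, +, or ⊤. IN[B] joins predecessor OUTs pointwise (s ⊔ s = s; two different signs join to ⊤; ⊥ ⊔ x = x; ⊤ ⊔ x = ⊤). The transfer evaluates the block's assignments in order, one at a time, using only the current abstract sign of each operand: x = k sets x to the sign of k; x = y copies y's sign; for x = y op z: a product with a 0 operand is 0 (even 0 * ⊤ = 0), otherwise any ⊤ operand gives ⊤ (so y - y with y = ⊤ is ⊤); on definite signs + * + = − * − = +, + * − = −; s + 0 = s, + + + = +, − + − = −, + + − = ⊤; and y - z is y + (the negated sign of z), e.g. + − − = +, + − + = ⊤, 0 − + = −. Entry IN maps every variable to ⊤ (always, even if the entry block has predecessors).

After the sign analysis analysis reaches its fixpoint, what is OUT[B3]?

Fixpoint table:
  B0:  IN=(all ⊤)  OUT=(all ⊤)
  B1:  IN=(all ⊤)  OUT=(all ⊤)
  B2:  IN=(all ⊤)  OUT={e:+; rest ⊤}
  B3:  IN={e:+; rest ⊤}  OUT={e:+; rest ⊤}
  B4:  IN={e:+; rest ⊤}  OUT={e:+; rest ⊤}

Merge at B3: IN[B3] = OUT[B2] = {a: ⊤, b: ⊤, c: ⊤, d: ⊤, e: +, f: ⊤}
Applying B3's transfer function to that IN value gives OUT[B3] (row B3 above).

Answer: {a: ⊤, b: ⊤, c: ⊤, d: ⊤, e: +, f: ⊤}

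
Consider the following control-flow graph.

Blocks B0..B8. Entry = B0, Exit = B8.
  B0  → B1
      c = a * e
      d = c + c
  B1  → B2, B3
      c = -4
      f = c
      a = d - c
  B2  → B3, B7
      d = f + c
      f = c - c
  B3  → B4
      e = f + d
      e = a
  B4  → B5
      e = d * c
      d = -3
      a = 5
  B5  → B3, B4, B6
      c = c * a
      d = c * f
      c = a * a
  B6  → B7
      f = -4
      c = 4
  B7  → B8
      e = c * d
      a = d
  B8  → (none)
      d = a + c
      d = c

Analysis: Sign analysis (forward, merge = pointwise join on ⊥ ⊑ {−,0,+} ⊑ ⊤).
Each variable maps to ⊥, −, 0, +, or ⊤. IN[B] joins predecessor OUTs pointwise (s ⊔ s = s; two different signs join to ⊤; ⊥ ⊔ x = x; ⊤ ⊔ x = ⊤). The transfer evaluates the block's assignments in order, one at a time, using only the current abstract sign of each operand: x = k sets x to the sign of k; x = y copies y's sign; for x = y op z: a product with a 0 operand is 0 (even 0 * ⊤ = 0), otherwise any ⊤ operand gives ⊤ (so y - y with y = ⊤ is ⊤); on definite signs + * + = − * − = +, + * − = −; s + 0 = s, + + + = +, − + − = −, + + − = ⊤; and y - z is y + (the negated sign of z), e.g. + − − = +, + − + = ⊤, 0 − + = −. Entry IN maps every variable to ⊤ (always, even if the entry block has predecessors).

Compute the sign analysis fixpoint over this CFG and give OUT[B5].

Answer: {a: +, b: ⊤, c: +, d: ⊤, e: ⊤, f: ⊤}

Derivation:
Fixpoint table:
  B0:  IN=(all ⊤)  OUT=(all ⊤)
  B1:  IN=(all ⊤)  OUT={c:-, f:-; rest ⊤}
  B2:  IN={c:-, f:-; rest ⊤}  OUT={c:-, d:-; rest ⊤}
  B3:  IN=(all ⊤)  OUT=(all ⊤)
  B4:  IN=(all ⊤)  OUT={a:+, d:-; rest ⊤}
  B5:  IN={a:+, d:-; rest ⊤}  OUT={a:+, c:+; rest ⊤}
  B6:  IN={a:+, c:+; rest ⊤}  OUT={a:+, c:+, f:-; rest ⊤}
  B7:  IN=(all ⊤)  OUT=(all ⊤)
  B8:  IN=(all ⊤)  OUT=(all ⊤)

Merge at B5: IN[B5] = OUT[B4] = {a: +, b: ⊤, c: ⊤, d: -, e: ⊤, f: ⊤}
Applying B5's transfer function to that IN value gives OUT[B5] (row B5 above).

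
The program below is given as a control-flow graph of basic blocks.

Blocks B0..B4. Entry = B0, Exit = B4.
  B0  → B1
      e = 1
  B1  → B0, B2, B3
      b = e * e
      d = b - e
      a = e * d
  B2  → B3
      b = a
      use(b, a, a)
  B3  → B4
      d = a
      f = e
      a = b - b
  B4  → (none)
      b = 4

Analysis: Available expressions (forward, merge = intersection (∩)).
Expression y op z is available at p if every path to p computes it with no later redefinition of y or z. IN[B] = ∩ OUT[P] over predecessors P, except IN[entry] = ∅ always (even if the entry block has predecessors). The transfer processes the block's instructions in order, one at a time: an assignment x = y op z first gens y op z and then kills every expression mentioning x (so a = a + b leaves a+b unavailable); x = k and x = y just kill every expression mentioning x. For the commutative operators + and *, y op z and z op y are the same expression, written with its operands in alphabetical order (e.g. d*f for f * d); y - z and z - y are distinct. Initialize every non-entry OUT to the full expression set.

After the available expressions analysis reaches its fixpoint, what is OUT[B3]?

Answer: {b-b, e*e}

Working:
Converged values:
  B0:   IN={}   OUT={}
  B1:   IN={}   OUT={b-e, d*e, e*e}
  B2:   IN={b-e, d*e, e*e}   OUT={d*e, e*e}
  B3:   IN={d*e, e*e}   OUT={b-b, e*e}
  B4:   IN={b-b, e*e}   OUT={e*e}

Merge at B3: IN[B3] = OUT[B1] ∩ OUT[B2] = {d*e, e*e}
Applying B3's transfer function to that IN value gives OUT[B3] (row B3 above).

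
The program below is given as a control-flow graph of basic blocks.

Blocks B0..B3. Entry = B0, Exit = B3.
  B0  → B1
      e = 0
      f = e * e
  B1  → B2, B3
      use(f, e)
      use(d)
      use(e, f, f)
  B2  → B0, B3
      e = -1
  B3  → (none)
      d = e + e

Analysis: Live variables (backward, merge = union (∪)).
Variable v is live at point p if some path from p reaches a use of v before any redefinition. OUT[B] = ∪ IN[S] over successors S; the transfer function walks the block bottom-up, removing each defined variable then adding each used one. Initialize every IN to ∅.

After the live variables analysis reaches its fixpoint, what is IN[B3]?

Per-block solution:
  B0: | IN={d} | OUT={d, e, f}
  B1: | IN={d, e, f} | OUT={d, e}
  B2: | IN={d} | OUT={d, e}
  B3: | IN={e} | OUT={}

B3 is the boundary node: OUT[B3] = {}
Applying B3's transfer function to that OUT value gives IN[B3] (row B3 above).

Answer: {e}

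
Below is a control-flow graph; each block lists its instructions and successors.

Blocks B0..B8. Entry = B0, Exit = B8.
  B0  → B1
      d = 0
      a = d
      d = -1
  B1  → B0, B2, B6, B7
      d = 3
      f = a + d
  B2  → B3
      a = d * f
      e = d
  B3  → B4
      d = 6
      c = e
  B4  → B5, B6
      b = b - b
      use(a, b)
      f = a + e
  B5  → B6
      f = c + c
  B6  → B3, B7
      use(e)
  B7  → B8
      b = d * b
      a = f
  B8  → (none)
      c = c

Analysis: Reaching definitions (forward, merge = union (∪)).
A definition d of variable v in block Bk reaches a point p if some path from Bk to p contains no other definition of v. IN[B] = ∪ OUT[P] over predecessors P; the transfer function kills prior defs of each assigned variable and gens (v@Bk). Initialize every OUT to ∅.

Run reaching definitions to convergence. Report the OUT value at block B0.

Fixpoint table:
  B0:   IN={a@B0, d@B1, f@B1}   OUT={a@B0, d@B0, f@B1}
  B1:   IN={a@B0, d@B0, f@B1}   OUT={a@B0, d@B1, f@B1}
  B2:   IN={a@B0, d@B1, f@B1}   OUT={a@B2, d@B1, e@B2, f@B1}
  B3:   IN={a@B0, a@B2, b@B4, c@B3, d@B1, d@B3, e@B2, f@B1, f@B4, f@B5}   OUT={a@B0, a@B2, b@B4, c@B3, d@B3, e@B2, f@B1, f@B4, f@B5}
  B4:   IN={a@B0, a@B2, b@B4, c@B3, d@B3, e@B2, f@B1, f@B4, f@B5}   OUT={a@B0, a@B2, b@B4, c@B3, d@B3, e@B2, f@B4}
  B5:   IN={a@B0, a@B2, b@B4, c@B3, d@B3, e@B2, f@B4}   OUT={a@B0, a@B2, b@B4, c@B3, d@B3, e@B2, f@B5}
  B6:   IN={a@B0, a@B2, b@B4, c@B3, d@B1, d@B3, e@B2, f@B1, f@B4, f@B5}   OUT={a@B0, a@B2, b@B4, c@B3, d@B1, d@B3, e@B2, f@B1, f@B4, f@B5}
  B7:   IN={a@B0, a@B2, b@B4, c@B3, d@B1, d@B3, e@B2, f@B1, f@B4, f@B5}   OUT={a@B7, b@B7, c@B3, d@B1, d@B3, e@B2, f@B1, f@B4, f@B5}
  B8:   IN={a@B7, b@B7, c@B3, d@B1, d@B3, e@B2, f@B1, f@B4, f@B5}   OUT={a@B7, b@B7, c@B8, d@B1, d@B3, e@B2, f@B1, f@B4, f@B5}

Merge at B0 (entry node, so the boundary value {} is joined with the incoming edge(s)): IN[B0] = {} ⊔ OUT[B1] = {a@B0, d@B1, f@B1}
Applying B0's transfer function to that IN value gives OUT[B0] (row B0 above).

Answer: {a@B0, d@B0, f@B1}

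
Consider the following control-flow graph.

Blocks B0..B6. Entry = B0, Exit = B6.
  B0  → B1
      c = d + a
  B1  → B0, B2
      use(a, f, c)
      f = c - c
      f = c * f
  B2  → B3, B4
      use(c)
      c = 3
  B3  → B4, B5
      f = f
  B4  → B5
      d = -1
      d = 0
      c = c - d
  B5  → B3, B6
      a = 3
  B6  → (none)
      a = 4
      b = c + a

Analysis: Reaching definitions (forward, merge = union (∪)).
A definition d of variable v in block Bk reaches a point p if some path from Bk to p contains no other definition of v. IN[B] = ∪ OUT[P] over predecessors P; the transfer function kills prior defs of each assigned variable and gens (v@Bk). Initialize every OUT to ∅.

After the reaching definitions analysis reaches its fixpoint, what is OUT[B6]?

Answer: {a@B6, b@B6, c@B2, c@B4, d@B4, f@B1, f@B3}

Trace:
Fixpoint table:
  B0: | IN={c@B0, f@B1} | OUT={c@B0, f@B1}
  B1: | IN={c@B0, f@B1} | OUT={c@B0, f@B1}
  B2: | IN={c@B0, f@B1} | OUT={c@B2, f@B1}
  B3: | IN={a@B5, c@B2, c@B4, d@B4, f@B1, f@B3} | OUT={a@B5, c@B2, c@B4, d@B4, f@B3}
  B4: | IN={a@B5, c@B2, c@B4, d@B4, f@B1, f@B3} | OUT={a@B5, c@B4, d@B4, f@B1, f@B3}
  B5: | IN={a@B5, c@B2, c@B4, d@B4, f@B1, f@B3} | OUT={a@B5, c@B2, c@B4, d@B4, f@B1, f@B3}
  B6: | IN={a@B5, c@B2, c@B4, d@B4, f@B1, f@B3} | OUT={a@B6, b@B6, c@B2, c@B4, d@B4, f@B1, f@B3}

Merge at B6: IN[B6] = OUT[B5] = {a@B5, c@B2, c@B4, d@B4, f@B1, f@B3}
Applying B6's transfer function to that IN value gives OUT[B6] (row B6 above).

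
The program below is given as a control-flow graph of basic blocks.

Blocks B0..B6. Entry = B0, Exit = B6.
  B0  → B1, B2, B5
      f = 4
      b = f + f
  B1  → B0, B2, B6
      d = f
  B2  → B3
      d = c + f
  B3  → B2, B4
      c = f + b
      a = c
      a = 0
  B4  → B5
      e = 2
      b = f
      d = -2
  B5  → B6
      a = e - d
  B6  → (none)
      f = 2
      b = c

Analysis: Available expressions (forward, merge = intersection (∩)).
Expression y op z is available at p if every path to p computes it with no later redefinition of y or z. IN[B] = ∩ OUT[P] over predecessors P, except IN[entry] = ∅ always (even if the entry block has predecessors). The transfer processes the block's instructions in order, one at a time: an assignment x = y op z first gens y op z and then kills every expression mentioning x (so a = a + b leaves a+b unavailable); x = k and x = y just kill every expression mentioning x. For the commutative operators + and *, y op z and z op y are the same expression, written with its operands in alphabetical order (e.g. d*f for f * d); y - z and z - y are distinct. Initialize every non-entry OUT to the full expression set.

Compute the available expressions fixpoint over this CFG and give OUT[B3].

Answer: {b+f, f+f}

Working:
Per-block solution:
  B0: | IN={} | OUT={f+f}
  B1: | IN={f+f} | OUT={f+f}
  B2: | IN={f+f} | OUT={c+f, f+f}
  B3: | IN={c+f, f+f} | OUT={b+f, f+f}
  B4: | IN={b+f, f+f} | OUT={f+f}
  B5: | IN={f+f} | OUT={e-d, f+f}
  B6: | IN={f+f} | OUT={}

Merge at B3: IN[B3] = OUT[B2] = {c+f, f+f}
Applying B3's transfer function to that IN value gives OUT[B3] (row B3 above).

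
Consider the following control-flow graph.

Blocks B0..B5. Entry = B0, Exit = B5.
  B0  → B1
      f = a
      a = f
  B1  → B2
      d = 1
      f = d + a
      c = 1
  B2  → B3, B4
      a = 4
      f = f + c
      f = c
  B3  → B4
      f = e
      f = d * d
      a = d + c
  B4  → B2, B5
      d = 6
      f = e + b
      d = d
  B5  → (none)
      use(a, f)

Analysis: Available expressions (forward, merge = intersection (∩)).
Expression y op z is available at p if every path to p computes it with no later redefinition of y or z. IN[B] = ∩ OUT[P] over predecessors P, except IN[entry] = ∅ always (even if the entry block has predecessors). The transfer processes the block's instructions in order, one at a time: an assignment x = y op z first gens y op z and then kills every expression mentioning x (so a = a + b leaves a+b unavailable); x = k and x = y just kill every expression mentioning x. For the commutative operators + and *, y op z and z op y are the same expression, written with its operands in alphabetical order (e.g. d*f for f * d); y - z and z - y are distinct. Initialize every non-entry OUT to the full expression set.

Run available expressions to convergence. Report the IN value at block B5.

Answer: {b+e}

Trace:
Fixpoint table:
  B0:  IN={}  OUT={}
  B1:  IN={}  OUT={a+d}
  B2:  IN={}  OUT={}
  B3:  IN={}  OUT={c+d, d*d}
  B4:  IN={}  OUT={b+e}
  B5:  IN={b+e}  OUT={b+e}

Merge at B5: IN[B5] = OUT[B4] = {b+e}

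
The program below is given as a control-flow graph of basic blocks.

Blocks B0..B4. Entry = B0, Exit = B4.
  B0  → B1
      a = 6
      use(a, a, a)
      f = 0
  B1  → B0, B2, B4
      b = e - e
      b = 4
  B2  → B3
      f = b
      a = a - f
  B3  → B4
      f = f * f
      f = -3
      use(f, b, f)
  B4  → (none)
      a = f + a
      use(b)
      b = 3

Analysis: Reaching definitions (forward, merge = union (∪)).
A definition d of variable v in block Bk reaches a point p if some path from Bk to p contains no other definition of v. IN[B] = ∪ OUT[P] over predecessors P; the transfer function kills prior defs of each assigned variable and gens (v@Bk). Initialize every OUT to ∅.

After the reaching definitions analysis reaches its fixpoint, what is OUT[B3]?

Answer: {a@B2, b@B1, f@B3}

Derivation:
Fixpoint table:
  B0: | IN={a@B0, b@B1, f@B0} | OUT={a@B0, b@B1, f@B0}
  B1: | IN={a@B0, b@B1, f@B0} | OUT={a@B0, b@B1, f@B0}
  B2: | IN={a@B0, b@B1, f@B0} | OUT={a@B2, b@B1, f@B2}
  B3: | IN={a@B2, b@B1, f@B2} | OUT={a@B2, b@B1, f@B3}
  B4: | IN={a@B0, a@B2, b@B1, f@B0, f@B3} | OUT={a@B4, b@B4, f@B0, f@B3}

Merge at B3: IN[B3] = OUT[B2] = {a@B2, b@B1, f@B2}
Applying B3's transfer function to that IN value gives OUT[B3] (row B3 above).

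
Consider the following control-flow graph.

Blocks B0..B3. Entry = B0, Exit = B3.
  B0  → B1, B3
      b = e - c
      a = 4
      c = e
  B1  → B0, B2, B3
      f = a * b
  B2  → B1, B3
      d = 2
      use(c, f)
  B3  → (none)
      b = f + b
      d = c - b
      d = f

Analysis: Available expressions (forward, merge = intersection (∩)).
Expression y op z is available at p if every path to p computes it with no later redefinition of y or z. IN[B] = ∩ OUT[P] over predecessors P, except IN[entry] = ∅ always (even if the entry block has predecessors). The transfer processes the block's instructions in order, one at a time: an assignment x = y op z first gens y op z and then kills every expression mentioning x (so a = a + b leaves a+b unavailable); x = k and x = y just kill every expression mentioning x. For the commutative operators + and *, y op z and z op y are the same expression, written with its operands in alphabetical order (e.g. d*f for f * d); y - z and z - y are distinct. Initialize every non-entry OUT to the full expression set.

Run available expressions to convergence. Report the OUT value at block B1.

Answer: {a*b}

Derivation:
Converged values:
  B0:   IN={}   OUT={}
  B1:   IN={}   OUT={a*b}
  B2:   IN={a*b}   OUT={a*b}
  B3:   IN={}   OUT={c-b}

Merge at B1: IN[B1] = OUT[B0] ∩ OUT[B2] = {}
Applying B1's transfer function to that IN value gives OUT[B1] (row B1 above).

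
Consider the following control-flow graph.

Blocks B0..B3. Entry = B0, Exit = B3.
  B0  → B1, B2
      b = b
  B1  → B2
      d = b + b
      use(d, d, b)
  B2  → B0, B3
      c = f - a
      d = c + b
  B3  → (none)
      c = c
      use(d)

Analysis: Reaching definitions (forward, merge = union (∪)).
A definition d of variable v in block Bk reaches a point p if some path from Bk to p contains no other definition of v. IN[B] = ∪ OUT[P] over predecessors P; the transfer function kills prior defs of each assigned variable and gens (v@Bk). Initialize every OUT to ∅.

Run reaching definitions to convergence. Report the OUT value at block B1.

Answer: {b@B0, c@B2, d@B1}

Trace:
Fixpoint table:
  B0:  IN={b@B0, c@B2, d@B2}  OUT={b@B0, c@B2, d@B2}
  B1:  IN={b@B0, c@B2, d@B2}  OUT={b@B0, c@B2, d@B1}
  B2:  IN={b@B0, c@B2, d@B1, d@B2}  OUT={b@B0, c@B2, d@B2}
  B3:  IN={b@B0, c@B2, d@B2}  OUT={b@B0, c@B3, d@B2}

Merge at B1: IN[B1] = OUT[B0] = {b@B0, c@B2, d@B2}
Applying B1's transfer function to that IN value gives OUT[B1] (row B1 above).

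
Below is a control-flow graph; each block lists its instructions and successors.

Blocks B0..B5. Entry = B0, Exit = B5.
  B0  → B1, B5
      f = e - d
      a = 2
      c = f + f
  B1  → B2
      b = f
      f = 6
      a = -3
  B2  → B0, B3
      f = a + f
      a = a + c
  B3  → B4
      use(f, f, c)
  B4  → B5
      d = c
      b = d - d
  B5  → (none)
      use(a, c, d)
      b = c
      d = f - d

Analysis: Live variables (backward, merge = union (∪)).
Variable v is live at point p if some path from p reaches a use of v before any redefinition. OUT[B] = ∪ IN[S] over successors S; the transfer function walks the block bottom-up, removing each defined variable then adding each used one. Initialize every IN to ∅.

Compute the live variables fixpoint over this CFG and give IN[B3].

Answer: {a, c, f}

Trace:
Fixpoint table:
  B0:   IN={d, e}   OUT={a, c, d, e, f}
  B1:   IN={c, d, e, f}   OUT={a, c, d, e, f}
  B2:   IN={a, c, d, e, f}   OUT={a, c, d, e, f}
  B3:   IN={a, c, f}   OUT={a, c, f}
  B4:   IN={a, c, f}   OUT={a, c, d, f}
  B5:   IN={a, c, d, f}   OUT={}

Merge at B3: OUT[B3] = IN[B4] = {a, c, f}
Applying B3's transfer function to that OUT value gives IN[B3] (row B3 above).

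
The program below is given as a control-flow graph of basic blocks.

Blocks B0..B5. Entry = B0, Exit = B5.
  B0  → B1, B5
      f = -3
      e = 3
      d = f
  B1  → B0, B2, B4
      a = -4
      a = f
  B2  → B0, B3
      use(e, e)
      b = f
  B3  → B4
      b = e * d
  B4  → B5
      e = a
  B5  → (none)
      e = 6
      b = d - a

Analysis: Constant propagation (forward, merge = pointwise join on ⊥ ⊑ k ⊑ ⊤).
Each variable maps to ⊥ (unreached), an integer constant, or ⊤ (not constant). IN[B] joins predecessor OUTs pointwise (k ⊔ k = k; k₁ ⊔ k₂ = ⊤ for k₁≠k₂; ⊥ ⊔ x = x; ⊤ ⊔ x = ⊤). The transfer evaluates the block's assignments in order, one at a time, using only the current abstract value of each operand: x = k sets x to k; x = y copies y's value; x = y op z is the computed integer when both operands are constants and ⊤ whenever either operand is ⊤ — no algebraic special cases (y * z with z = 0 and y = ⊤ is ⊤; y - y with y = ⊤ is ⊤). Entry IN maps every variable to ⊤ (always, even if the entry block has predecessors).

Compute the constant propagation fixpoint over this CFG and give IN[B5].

Per-block solution:
  B0:   IN=(all ⊤)   OUT={d:-3, e:3, f:-3; rest ⊤}
  B1:   IN={d:-3, e:3, f:-3; rest ⊤}   OUT={a:-3, d:-3, e:3, f:-3; rest ⊤}
  B2:   IN={a:-3, d:-3, e:3, f:-3; rest ⊤}   OUT={a:-3, b:-3, d:-3, e:3, f:-3; rest ⊤}
  B3:   IN={a:-3, b:-3, d:-3, e:3, f:-3; rest ⊤}   OUT={a:-3, b:-9, d:-3, e:3, f:-3; rest ⊤}
  B4:   IN={a:-3, d:-3, e:3, f:-3; rest ⊤}   OUT={a:-3, d:-3, e:-3, f:-3; rest ⊤}
  B5:   IN={d:-3, f:-3; rest ⊤}   OUT={d:-3, e:6, f:-3; rest ⊤}

Merge at B5: IN[B5] = OUT[B0] ⊔ OUT[B4] = {a: ⊤, b: ⊤, c: ⊤, d: -3, e: ⊤, f: -3}

Answer: {a: ⊤, b: ⊤, c: ⊤, d: -3, e: ⊤, f: -3}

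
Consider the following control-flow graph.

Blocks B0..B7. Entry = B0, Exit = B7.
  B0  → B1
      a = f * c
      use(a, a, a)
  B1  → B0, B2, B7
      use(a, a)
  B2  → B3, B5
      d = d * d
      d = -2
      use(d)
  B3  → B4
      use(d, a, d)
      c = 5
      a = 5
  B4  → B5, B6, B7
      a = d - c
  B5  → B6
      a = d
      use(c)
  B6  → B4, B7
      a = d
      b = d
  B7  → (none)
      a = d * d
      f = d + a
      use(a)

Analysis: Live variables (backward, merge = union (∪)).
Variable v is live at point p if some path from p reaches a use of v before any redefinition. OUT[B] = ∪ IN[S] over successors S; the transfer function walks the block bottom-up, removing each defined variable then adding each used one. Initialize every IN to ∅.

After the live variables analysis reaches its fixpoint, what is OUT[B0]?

Answer: {a, c, d, f}

Derivation:
Converged values:
  B0:   IN={c, d, f}   OUT={a, c, d, f}
  B1:   IN={a, c, d, f}   OUT={a, c, d, f}
  B2:   IN={a, c, d}   OUT={a, c, d}
  B3:   IN={a, d}   OUT={c, d}
  B4:   IN={c, d}   OUT={c, d}
  B5:   IN={c, d}   OUT={c, d}
  B6:   IN={c, d}   OUT={c, d}
  B7:   IN={d}   OUT={}

Merge at B0: OUT[B0] = IN[B1] = {a, c, d, f}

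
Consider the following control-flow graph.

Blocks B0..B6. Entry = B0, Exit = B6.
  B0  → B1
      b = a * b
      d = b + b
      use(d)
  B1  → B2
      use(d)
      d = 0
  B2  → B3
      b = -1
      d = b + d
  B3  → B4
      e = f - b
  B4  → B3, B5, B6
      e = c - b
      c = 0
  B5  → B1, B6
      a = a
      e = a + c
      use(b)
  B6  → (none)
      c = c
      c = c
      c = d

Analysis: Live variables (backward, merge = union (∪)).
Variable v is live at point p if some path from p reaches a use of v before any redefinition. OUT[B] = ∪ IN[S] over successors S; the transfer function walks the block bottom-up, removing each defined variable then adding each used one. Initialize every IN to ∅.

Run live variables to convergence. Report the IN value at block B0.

Converged values:
  B0:   IN={a, b, c, f}   OUT={a, c, d, f}
  B1:   IN={a, c, d, f}   OUT={a, c, d, f}
  B2:   IN={a, c, d, f}   OUT={a, b, c, d, f}
  B3:   IN={a, b, c, d, f}   OUT={a, b, c, d, f}
  B4:   IN={a, b, c, d, f}   OUT={a, b, c, d, f}
  B5:   IN={a, b, c, d, f}   OUT={a, c, d, f}
  B6:   IN={c, d}   OUT={}

Merge at B0: OUT[B0] = IN[B1] = {a, c, d, f}
Applying B0's transfer function to that OUT value gives IN[B0] (row B0 above).

Answer: {a, b, c, f}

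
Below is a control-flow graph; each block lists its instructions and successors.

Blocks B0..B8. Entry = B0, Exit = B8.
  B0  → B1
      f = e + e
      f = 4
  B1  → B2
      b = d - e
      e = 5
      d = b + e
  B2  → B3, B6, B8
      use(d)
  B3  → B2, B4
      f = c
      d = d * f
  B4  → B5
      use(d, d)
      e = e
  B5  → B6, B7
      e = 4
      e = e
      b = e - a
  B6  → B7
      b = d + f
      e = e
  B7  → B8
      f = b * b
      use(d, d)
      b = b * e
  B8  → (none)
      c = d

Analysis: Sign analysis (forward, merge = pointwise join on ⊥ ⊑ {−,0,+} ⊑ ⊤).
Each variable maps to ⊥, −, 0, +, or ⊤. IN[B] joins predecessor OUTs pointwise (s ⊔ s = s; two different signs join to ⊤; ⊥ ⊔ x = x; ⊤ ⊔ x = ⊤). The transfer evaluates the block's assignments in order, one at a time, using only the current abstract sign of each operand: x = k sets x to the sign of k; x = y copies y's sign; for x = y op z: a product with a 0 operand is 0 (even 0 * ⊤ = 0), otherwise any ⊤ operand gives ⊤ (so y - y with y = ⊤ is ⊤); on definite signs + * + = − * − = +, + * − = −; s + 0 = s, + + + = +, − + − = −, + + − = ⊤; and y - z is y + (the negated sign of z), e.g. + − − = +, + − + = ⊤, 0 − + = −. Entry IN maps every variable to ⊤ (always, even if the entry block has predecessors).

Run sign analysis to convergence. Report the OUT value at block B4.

Fixpoint table:
  B0:   IN=(all ⊤)   OUT={f:+; rest ⊤}
  B1:   IN={f:+; rest ⊤}   OUT={e:+, f:+; rest ⊤}
  B2:   IN={e:+; rest ⊤}   OUT={e:+; rest ⊤}
  B3:   IN={e:+; rest ⊤}   OUT={e:+; rest ⊤}
  B4:   IN={e:+; rest ⊤}   OUT={e:+; rest ⊤}
  B5:   IN={e:+; rest ⊤}   OUT={e:+; rest ⊤}
  B6:   IN={e:+; rest ⊤}   OUT={e:+; rest ⊤}
  B7:   IN={e:+; rest ⊤}   OUT={e:+; rest ⊤}
  B8:   IN={e:+; rest ⊤}   OUT={e:+; rest ⊤}

Merge at B4: IN[B4] = OUT[B3] = {a: ⊤, b: ⊤, c: ⊤, d: ⊤, e: +, f: ⊤}
Applying B4's transfer function to that IN value gives OUT[B4] (row B4 above).

Answer: {a: ⊤, b: ⊤, c: ⊤, d: ⊤, e: +, f: ⊤}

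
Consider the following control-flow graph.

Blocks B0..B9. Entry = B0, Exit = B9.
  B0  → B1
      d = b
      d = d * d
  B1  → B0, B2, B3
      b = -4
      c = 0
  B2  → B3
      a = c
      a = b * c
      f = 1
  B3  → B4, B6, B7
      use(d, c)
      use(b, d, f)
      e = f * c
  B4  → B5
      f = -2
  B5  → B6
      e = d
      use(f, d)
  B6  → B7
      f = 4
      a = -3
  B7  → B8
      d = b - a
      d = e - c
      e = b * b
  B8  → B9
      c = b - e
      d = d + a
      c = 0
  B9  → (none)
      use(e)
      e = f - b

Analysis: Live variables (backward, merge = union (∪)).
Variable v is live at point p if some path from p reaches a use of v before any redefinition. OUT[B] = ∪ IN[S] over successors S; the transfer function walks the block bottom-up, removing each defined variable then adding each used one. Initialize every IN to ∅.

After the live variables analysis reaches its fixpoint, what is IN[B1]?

Answer: {a, d, f}

Trace:
Per-block solution:
  B0:   IN={a, b, f}   OUT={a, d, f}
  B1:   IN={a, d, f}   OUT={a, b, c, d, f}
  B2:   IN={b, c, d}   OUT={a, b, c, d, f}
  B3:   IN={a, b, c, d, f}   OUT={a, b, c, d, e, f}
  B4:   IN={b, c, d}   OUT={b, c, d, f}
  B5:   IN={b, c, d, f}   OUT={b, c, e}
  B6:   IN={b, c, e}   OUT={a, b, c, e, f}
  B7:   IN={a, b, c, e, f}   OUT={a, b, d, e, f}
  B8:   IN={a, b, d, e, f}   OUT={b, e, f}
  B9:   IN={b, e, f}   OUT={}

Merge at B1: OUT[B1] = IN[B0] ⊔ IN[B2] ⊔ IN[B3] = {a, b, c, d, f}
Applying B1's transfer function to that OUT value gives IN[B1] (row B1 above).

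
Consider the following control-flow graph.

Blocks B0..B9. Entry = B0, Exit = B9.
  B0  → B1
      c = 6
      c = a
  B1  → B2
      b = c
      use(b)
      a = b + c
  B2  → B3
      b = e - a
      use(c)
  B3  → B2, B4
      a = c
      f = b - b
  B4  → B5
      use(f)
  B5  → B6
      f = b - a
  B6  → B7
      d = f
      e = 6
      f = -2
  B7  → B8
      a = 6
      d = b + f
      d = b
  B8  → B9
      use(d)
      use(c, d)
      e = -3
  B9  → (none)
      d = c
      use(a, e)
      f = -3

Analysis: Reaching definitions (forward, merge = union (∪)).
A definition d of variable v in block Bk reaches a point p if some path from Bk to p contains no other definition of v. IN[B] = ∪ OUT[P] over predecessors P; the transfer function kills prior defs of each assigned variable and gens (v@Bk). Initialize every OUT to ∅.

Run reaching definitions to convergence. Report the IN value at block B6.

Answer: {a@B3, b@B2, c@B0, f@B5}

Derivation:
Per-block solution:
  B0:   IN={}   OUT={c@B0}
  B1:   IN={c@B0}   OUT={a@B1, b@B1, c@B0}
  B2:   IN={a@B1, a@B3, b@B1, b@B2, c@B0, f@B3}   OUT={a@B1, a@B3, b@B2, c@B0, f@B3}
  B3:   IN={a@B1, a@B3, b@B2, c@B0, f@B3}   OUT={a@B3, b@B2, c@B0, f@B3}
  B4:   IN={a@B3, b@B2, c@B0, f@B3}   OUT={a@B3, b@B2, c@B0, f@B3}
  B5:   IN={a@B3, b@B2, c@B0, f@B3}   OUT={a@B3, b@B2, c@B0, f@B5}
  B6:   IN={a@B3, b@B2, c@B0, f@B5}   OUT={a@B3, b@B2, c@B0, d@B6, e@B6, f@B6}
  B7:   IN={a@B3, b@B2, c@B0, d@B6, e@B6, f@B6}   OUT={a@B7, b@B2, c@B0, d@B7, e@B6, f@B6}
  B8:   IN={a@B7, b@B2, c@B0, d@B7, e@B6, f@B6}   OUT={a@B7, b@B2, c@B0, d@B7, e@B8, f@B6}
  B9:   IN={a@B7, b@B2, c@B0, d@B7, e@B8, f@B6}   OUT={a@B7, b@B2, c@B0, d@B9, e@B8, f@B9}

Merge at B6: IN[B6] = OUT[B5] = {a@B3, b@B2, c@B0, f@B5}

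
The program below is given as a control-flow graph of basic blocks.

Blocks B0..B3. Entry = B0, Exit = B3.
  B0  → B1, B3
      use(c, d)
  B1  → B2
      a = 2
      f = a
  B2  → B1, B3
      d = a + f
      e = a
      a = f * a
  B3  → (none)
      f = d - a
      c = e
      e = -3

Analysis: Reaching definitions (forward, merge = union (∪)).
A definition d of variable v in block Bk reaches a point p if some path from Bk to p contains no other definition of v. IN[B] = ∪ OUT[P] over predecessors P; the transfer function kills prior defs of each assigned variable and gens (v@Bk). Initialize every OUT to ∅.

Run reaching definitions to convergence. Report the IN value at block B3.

Per-block solution:
  B0:   IN={}   OUT={}
  B1:   IN={a@B2, d@B2, e@B2, f@B1}   OUT={a@B1, d@B2, e@B2, f@B1}
  B2:   IN={a@B1, d@B2, e@B2, f@B1}   OUT={a@B2, d@B2, e@B2, f@B1}
  B3:   IN={a@B2, d@B2, e@B2, f@B1}   OUT={a@B2, c@B3, d@B2, e@B3, f@B3}

Merge at B3: IN[B3] = OUT[B0] ⊔ OUT[B2] = {a@B2, d@B2, e@B2, f@B1}

Answer: {a@B2, d@B2, e@B2, f@B1}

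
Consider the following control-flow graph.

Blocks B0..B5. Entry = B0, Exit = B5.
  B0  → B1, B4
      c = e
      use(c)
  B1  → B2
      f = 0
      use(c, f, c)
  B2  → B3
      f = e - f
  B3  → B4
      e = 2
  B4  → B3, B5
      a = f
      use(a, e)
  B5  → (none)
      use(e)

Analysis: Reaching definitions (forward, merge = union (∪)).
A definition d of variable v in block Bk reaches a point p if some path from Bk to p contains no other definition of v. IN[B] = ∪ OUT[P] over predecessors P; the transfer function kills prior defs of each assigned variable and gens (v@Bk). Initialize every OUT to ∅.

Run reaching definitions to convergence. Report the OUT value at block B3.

Answer: {a@B4, c@B0, e@B3, f@B2}

Working:
Converged values:
  B0: | IN={} | OUT={c@B0}
  B1: | IN={c@B0} | OUT={c@B0, f@B1}
  B2: | IN={c@B0, f@B1} | OUT={c@B0, f@B2}
  B3: | IN={a@B4, c@B0, e@B3, f@B2} | OUT={a@B4, c@B0, e@B3, f@B2}
  B4: | IN={a@B4, c@B0, e@B3, f@B2} | OUT={a@B4, c@B0, e@B3, f@B2}
  B5: | IN={a@B4, c@B0, e@B3, f@B2} | OUT={a@B4, c@B0, e@B3, f@B2}

Merge at B3: IN[B3] = OUT[B2] ⊔ OUT[B4] = {a@B4, c@B0, e@B3, f@B2}
Applying B3's transfer function to that IN value gives OUT[B3] (row B3 above).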